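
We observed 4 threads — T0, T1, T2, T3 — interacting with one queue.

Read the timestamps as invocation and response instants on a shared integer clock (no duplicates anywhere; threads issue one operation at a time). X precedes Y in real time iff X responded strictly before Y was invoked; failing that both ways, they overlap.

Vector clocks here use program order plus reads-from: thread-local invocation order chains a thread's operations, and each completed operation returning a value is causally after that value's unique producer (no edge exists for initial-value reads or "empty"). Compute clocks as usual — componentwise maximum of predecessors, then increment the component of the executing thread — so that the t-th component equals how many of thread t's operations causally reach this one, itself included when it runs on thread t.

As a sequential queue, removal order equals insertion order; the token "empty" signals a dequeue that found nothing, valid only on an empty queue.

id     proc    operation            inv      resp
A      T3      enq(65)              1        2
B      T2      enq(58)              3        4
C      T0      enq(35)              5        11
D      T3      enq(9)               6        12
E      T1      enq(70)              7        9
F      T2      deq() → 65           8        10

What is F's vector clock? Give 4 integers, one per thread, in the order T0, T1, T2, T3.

(0, 0, 2, 1)

A (invocation 1): nothing precedes it; T3's component alone gives (0, 0, 0, 1)
B (invocation 3): nothing precedes it; T2's component alone gives (0, 0, 1, 0)
E (invocation 7): nothing precedes it; T1's component alone gives (0, 1, 0, 0)
C (invocation 5): nothing precedes it; T0's component alone gives (1, 0, 0, 0)
invoked at 6, D merges VC(A)=(0, 0, 0, 1) and bumps T3's slot → (0, 0, 0, 2)
invoked at 8, F merges VC(A)=(0, 0, 0, 1), VC(B)=(0, 0, 1, 0) and bumps T2's slot → (0, 0, 2, 1)
target: VC(F) = (0, 0, 2, 1)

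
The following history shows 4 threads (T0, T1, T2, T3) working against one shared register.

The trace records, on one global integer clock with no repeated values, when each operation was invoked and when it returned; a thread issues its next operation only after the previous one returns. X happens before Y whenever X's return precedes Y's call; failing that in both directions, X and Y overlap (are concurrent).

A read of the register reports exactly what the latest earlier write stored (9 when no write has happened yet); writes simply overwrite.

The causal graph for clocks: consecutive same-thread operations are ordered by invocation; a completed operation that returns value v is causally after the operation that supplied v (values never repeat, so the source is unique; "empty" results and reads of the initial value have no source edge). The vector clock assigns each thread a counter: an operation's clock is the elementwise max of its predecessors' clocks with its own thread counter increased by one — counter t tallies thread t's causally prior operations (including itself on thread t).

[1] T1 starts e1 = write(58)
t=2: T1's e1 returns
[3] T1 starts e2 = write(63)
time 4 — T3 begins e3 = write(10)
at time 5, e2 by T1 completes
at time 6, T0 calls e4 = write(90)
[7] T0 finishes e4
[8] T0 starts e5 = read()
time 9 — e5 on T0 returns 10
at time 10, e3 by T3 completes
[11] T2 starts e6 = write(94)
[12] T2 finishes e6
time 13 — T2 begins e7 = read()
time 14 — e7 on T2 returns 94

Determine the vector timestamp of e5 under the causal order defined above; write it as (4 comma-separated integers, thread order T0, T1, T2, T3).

(2, 0, 0, 1)

invoked at 4, e3 has no predecessors; its own T3 bump gives (0, 0, 0, 1)
invoked at 11, e6 has no predecessors; its own T2 bump gives (0, 0, 1, 0)
invoked at 1, e1 has no predecessors; its own T1 bump gives (0, 1, 0, 0)
invoked at 6, e4 has no predecessors; its own T0 bump gives (1, 0, 0, 0)
merge at e7 (invoked 13): VC(e6)=(0, 0, 1, 0), own-thread bump on T2 → (0, 0, 2, 0)
merge at e2 (invoked 3): VC(e1)=(0, 1, 0, 0), own-thread bump on T1 → (0, 2, 0, 0)
merge at e5 (invoked 8): VC(e3)=(0, 0, 0, 1), VC(e4)=(1, 0, 0, 0), own-thread bump on T0 → (2, 0, 0, 1)
target: VC(e5) = (2, 0, 0, 1)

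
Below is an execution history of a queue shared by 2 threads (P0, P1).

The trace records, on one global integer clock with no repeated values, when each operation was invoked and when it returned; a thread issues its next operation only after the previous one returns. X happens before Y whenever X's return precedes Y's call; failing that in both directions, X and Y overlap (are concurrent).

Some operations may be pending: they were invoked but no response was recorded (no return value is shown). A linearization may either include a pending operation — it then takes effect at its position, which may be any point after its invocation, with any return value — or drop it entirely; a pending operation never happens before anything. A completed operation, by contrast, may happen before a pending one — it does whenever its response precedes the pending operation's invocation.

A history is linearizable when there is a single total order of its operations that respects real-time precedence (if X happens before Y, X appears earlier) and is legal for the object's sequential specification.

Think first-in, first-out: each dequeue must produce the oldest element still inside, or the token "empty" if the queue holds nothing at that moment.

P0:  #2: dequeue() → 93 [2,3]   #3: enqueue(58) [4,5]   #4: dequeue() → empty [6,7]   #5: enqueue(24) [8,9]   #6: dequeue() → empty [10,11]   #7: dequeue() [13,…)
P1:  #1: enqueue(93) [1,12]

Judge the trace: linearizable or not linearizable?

not linearizable

prefix check: 1..6 passes, 1..7 fails once #4's time-7 response joins
the sole real-time-consistent order of 3 completed operations fails the queue replay
no escape via the 1 pending operation (#1): every completion choice fails
take #2, #3, #4 (pending dropped): step 1 already fails, because #2 dequeue() → 93 cannot occur there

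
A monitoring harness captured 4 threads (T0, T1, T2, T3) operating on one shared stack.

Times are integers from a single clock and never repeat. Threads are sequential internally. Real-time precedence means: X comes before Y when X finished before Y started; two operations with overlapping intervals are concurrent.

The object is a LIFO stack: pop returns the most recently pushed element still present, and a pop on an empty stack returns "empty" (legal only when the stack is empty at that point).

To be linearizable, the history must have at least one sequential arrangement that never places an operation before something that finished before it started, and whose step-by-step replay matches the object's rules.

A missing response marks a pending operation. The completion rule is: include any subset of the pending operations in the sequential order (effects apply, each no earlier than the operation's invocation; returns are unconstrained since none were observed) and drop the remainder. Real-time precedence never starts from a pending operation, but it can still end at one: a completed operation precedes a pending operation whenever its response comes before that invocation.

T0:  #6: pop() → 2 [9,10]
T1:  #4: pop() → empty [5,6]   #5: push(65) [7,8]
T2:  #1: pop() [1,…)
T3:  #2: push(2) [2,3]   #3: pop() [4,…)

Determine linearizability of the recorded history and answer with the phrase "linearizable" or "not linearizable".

not linearizable

the violation lands at event 10, #6's response at time 10: events 1..9 linearize, events 1..10 do not
exhaustive check: the 4 completed stack ops admit one real-time order; illegal
no escape via the 2 pending operations (#1, #3): every completion choice fails
sample order #2, #4, #5, #6 (pending dropped) stalls at step 2 — #4 pop() → empty has no legal effect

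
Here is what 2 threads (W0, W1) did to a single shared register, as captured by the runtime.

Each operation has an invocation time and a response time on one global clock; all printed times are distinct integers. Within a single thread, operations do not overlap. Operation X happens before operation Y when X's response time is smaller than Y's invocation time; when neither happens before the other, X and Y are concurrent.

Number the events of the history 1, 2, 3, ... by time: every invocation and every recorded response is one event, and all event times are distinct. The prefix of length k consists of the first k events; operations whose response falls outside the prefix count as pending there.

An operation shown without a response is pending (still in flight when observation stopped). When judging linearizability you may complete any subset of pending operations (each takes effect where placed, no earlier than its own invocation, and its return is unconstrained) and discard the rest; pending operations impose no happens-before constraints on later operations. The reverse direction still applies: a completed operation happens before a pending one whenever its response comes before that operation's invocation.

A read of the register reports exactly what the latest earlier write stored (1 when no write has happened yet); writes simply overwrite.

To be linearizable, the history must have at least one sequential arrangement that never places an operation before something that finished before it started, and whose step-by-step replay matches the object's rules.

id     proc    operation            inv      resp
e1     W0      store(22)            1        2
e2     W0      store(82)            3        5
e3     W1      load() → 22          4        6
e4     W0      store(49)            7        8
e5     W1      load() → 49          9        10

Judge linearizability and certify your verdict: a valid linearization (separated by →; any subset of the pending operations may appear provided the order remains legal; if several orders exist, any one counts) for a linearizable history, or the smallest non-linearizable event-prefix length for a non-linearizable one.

1. e1 store(22), leaving value 22
2. e3 load() → 22, leaving value 22
3. e2 store(82), leaving value 82
4. e4 store(49), leaving value 49
5. e5 load() → 49, leaving value 49

linearizable — witness: e1 → e3 → e2 → e4 → e5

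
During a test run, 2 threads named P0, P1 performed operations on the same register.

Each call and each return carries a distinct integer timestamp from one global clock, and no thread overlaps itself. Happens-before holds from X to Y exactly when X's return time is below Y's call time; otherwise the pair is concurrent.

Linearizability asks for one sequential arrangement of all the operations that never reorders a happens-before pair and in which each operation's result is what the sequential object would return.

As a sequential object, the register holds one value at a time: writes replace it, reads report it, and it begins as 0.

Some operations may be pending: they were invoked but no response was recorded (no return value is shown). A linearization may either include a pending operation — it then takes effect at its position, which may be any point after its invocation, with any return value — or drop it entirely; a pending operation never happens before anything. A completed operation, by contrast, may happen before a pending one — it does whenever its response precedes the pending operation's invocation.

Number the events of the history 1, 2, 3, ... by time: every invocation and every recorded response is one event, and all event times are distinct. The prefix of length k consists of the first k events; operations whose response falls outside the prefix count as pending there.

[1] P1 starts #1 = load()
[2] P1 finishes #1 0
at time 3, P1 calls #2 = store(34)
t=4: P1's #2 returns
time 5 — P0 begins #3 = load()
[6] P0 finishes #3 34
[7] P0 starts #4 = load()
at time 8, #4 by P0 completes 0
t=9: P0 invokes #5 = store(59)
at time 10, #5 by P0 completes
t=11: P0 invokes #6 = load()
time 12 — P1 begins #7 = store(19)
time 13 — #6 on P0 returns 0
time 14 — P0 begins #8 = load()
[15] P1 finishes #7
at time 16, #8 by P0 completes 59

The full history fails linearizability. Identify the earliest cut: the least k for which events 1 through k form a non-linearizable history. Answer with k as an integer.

a valid linearization of events 1..7 exists, for instance #1, #2, #3:
1. #1 load() → 0, leaving value 0
2. #2 store(34), leaving value 34
3. #3 load() → 34, leaving value 34
with event 8 included (#4 responding at time 8), all real-time-consistent orders fail
for example #1, #2, #3, #4 fails at step 4: #4 load() → 0 is not legal there

8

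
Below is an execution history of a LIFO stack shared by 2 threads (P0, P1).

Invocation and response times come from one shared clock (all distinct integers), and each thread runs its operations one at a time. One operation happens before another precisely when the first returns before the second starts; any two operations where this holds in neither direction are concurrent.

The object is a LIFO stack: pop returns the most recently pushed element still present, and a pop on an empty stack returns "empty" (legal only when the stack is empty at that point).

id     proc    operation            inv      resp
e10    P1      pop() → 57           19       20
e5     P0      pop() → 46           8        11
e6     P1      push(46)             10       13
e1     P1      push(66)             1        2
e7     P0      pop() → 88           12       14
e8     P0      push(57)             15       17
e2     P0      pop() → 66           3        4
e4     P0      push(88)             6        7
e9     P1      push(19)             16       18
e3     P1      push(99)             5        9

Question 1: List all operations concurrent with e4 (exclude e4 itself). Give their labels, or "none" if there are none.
e4 runs from 6 to 7; window-overlapping ops are concurrent
e1 [1,2]: before
e2 [3,4]: before
e3 [5,9]: concurrent
e5 [8,11]: after
e6 [10,13]: after
e7 [12,14]: after
e8 [15,17]: after
e9 [16,18]: after
e10 [19,20]: after

e3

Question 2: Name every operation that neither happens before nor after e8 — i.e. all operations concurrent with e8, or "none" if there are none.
concurrent with e8 ([15,17]): every op whose interval crosses 15..17
e1 [1,2]: before
e2 [3,4]: before
e3 [5,9]: before
e4 [6,7]: before
e5 [8,11]: before
e6 [10,13]: before
e7 [12,14]: before
e9 [16,18]: concurrent
e10 [19,20]: after

e9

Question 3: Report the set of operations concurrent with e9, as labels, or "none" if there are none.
e9 spans [16,18]: anything still running between times 16 and 18 counts as concurrent
e1 [1,2]: before
e2 [3,4]: before
e3 [5,9]: before
e4 [6,7]: before
e5 [8,11]: before
e6 [10,13]: before
e7 [12,14]: before
e8 [15,17]: concurrent
e10 [19,20]: after

e8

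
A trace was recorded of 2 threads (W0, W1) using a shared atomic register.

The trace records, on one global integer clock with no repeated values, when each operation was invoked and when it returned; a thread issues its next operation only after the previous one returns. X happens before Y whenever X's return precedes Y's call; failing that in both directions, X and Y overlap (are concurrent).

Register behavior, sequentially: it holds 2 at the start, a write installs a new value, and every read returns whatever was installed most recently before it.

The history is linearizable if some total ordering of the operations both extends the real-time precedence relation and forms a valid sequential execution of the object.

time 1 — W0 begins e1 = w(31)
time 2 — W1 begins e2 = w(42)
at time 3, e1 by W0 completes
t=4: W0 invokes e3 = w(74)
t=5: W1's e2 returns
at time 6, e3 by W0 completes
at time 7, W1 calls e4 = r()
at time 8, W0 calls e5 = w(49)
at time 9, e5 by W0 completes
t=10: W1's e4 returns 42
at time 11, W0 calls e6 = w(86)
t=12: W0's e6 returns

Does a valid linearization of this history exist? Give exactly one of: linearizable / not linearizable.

linearizable

one valid linearization: e1, e3, e2, e4, e5, e6
after step 1 (e1 w(31)): value 31
after step 2 (e3 w(74)): value 74
after step 3 (e2 w(42)): value 42
after step 4 (e4 r() → 42): value 42
after step 5 (e5 w(49)): value 49
after step 6 (e6 w(86)): value 86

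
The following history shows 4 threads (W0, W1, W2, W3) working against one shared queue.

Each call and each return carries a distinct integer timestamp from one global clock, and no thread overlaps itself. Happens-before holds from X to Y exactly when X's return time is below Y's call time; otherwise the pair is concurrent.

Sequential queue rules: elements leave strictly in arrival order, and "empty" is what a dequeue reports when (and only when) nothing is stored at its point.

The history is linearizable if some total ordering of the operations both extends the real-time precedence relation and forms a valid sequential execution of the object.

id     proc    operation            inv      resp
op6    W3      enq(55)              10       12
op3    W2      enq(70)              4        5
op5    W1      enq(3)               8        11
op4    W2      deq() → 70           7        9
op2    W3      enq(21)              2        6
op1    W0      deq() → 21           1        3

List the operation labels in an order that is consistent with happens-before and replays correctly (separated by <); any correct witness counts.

op2 < op1 < op3 < op4 < op5 < op6

1. op2 enq(21), leaving queue <21>
2. op1 deq() → 21, leaving queue <>
3. op3 enq(70), leaving queue <70>
4. op4 deq() → 70, leaving queue <>
5. op5 enq(3), leaving queue <3>
6. op6 enq(55), leaving queue <3,55>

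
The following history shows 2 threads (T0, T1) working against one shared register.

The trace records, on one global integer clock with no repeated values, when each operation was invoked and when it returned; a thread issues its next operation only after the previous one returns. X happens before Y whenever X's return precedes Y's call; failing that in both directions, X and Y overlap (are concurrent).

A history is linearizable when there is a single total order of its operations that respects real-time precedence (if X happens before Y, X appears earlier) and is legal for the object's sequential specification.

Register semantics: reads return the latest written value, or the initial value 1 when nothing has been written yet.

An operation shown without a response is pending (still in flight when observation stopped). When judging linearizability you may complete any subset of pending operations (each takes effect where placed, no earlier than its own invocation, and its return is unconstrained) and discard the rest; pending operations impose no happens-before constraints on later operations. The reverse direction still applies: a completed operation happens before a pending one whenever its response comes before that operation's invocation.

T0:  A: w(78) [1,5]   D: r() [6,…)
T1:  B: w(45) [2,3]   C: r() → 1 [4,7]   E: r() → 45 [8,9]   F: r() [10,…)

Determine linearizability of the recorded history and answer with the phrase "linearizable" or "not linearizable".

not linearizable

prefix check: 1..6 passes, 1..7 fails once C's time-7 response joins
the 3 completed operations admit 3 real-time orders; each fails the register replay
every completion of the 1 pending operation (D) was checked; none linearizes
take A, B, C (pending dropped): step 3 already fails, because C r() → 1 cannot occur there
take B, A, C (pending dropped): step 3 already fails, because C r() → 1 cannot occur there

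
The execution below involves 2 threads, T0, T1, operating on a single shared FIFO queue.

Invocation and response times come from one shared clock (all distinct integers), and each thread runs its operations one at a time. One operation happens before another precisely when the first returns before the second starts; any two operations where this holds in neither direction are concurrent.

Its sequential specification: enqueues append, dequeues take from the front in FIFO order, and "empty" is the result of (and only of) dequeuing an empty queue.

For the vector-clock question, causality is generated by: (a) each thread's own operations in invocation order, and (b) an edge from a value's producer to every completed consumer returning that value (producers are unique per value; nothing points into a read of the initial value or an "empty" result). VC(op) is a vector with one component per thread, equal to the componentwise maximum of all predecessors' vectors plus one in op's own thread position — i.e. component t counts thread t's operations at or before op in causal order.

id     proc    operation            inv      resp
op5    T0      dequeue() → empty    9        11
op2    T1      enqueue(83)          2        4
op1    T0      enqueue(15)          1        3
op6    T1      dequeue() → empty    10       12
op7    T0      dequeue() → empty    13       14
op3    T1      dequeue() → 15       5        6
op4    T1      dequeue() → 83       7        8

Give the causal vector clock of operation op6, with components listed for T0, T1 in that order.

(1, 4)

invoked at 2, op2 has no predecessors; its own T1 bump gives (0, 1)
invoked at 1, op1 has no predecessors; its own T0 bump gives (1, 0)
op5, invoked 9, takes VC(op1)=(1, 0) under max, adds 1 for T0 → (2, 0)
op3, invoked 5, takes VC(op1)=(1, 0), VC(op2)=(0, 1) under max, adds 1 for T1 → (1, 2)
op7, invoked 13, takes VC(op5)=(2, 0) under max, adds 1 for T0 → (3, 0)
op4, invoked 7, takes VC(op2)=(0, 1), VC(op3)=(1, 2) under max, adds 1 for T1 → (1, 3)
op6, invoked 10, takes VC(op4)=(1, 3) under max, adds 1 for T1 → (1, 4)
target: VC(op6) = (1, 4)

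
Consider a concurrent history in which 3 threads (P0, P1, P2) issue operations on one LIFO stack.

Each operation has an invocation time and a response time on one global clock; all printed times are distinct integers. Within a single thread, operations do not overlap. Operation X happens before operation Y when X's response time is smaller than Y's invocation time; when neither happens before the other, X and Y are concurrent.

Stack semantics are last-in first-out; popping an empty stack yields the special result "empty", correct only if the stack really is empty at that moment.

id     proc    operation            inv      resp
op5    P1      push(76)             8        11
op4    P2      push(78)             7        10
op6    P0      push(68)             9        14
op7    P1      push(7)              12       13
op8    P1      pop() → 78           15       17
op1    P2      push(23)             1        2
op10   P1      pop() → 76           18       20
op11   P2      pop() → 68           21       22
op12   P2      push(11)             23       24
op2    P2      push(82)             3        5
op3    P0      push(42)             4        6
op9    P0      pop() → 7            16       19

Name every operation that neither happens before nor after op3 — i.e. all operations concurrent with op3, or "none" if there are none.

op2

op3 spans [4,6]; an op avoiding the whole window 4..6 is ordered, any other is concurrent
op1 [1,2]: before
op2 [3,5]: concurrent
op4 [7,10]: after
op5 [8,11]: after
op6 [9,14]: after
op7 [12,13]: after
op8 [15,17]: after
op9 [16,19]: after
op10 [18,20]: after
op11 [21,22]: after
op12 [23,24]: after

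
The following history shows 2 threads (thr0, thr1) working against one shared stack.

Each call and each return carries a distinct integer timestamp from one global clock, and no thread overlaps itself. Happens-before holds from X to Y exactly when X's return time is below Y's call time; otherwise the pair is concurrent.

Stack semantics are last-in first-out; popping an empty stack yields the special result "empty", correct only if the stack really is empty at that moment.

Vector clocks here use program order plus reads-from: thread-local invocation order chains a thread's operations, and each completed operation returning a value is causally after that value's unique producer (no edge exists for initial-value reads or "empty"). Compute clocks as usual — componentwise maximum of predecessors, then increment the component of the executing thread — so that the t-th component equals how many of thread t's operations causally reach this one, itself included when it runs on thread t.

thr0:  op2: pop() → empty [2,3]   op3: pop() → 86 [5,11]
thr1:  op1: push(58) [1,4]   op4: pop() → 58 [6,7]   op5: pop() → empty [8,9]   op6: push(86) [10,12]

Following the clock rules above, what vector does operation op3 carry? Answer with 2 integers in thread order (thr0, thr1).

(2, 4)

VC(op1, invoked at 1): no causal predecessors; +1 on thr1 → (0, 1)
VC(op2, invoked at 2): no causal predecessors; +1 on thr0 → (1, 0)
merge at op4 (invoked 6): VC(op1)=(0, 1), own-thread bump on thr1 → (0, 2)
merge at op5 (invoked 8): VC(op4)=(0, 2), own-thread bump on thr1 → (0, 3)
merge at op6 (invoked 10): VC(op5)=(0, 3), own-thread bump on thr1 → (0, 4)
merge at op3 (invoked 5): VC(op2)=(1, 0), VC(op6)=(0, 4), own-thread bump on thr0 → (2, 4)
target: VC(op3) = (2, 4)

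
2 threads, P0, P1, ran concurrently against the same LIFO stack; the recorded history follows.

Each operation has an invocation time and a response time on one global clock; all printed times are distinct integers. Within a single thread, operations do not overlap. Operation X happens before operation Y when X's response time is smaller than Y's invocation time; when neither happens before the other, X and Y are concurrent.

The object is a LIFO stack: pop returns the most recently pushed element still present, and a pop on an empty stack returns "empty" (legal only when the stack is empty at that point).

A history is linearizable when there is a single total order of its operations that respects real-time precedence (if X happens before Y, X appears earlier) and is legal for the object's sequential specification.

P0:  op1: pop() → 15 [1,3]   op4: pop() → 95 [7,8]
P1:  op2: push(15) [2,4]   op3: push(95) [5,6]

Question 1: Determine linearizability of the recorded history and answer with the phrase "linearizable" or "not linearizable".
a witness: op2, op1, op3, op4
1. op2 push(15), leaving stack <15>
2. op1 pop() → 15, leaving stack <>
3. op3 push(95), leaving stack <95>
4. op4 pop() → 95, leaving stack <>

linearizable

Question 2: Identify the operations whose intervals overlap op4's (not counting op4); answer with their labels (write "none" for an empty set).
op4 runs from 7 to 8; window-overlapping ops are concurrent
op1 [1,3]: before
op2 [2,4]: before
op3 [5,6]: before

none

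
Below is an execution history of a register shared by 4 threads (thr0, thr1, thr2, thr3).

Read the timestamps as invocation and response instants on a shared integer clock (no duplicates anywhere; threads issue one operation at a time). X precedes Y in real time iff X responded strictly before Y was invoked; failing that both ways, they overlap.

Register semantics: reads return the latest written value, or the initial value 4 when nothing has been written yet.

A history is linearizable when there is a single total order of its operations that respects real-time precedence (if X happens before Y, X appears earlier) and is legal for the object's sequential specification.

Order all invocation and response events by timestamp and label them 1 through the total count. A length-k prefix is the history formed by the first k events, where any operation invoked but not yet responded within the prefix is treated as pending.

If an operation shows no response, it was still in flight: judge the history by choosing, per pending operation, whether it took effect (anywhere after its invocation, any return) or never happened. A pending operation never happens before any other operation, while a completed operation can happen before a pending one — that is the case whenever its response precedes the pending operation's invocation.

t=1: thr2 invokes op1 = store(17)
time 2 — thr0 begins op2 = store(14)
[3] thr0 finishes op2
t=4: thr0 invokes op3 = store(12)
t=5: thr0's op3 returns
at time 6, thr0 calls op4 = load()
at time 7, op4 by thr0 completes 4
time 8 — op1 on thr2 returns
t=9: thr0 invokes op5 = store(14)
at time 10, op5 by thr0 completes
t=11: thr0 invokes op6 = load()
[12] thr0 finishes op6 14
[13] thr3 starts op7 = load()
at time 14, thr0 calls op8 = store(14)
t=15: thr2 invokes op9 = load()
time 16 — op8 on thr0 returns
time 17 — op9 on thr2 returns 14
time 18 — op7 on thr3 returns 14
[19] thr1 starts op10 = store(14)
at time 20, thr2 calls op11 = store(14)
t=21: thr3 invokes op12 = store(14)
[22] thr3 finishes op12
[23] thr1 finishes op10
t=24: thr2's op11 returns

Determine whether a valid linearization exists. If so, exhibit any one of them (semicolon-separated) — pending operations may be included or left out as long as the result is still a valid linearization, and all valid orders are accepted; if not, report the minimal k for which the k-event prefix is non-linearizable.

the violation lands at event 7, op4's response at time 7: events 1..6 linearize, events 1..7 do not
one real-time candidate order over the 3 completed operations — the register replay rejects it
include/drop combinations of the 1 pending operation (op1) were all tried; none helps
one such order, op2, op3, op4 (pending dropped), breaks at step 3 where op4 load() → 4 is illegal

not linearizable — minimal violating prefix: 7 events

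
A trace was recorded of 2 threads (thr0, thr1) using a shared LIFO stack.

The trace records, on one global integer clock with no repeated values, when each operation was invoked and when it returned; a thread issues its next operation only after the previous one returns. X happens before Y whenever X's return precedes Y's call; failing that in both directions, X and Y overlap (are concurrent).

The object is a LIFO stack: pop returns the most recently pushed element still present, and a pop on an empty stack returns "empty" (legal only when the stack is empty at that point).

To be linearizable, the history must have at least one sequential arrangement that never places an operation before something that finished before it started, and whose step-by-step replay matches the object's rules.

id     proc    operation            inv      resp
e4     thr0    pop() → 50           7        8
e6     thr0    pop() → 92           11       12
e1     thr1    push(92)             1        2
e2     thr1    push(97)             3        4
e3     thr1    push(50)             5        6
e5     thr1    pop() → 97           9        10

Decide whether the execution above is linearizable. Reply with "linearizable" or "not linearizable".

linearizable

one valid linearization: e1, e2, e3, e4, e5, e6
step 1: e1 push(92) — stack <92>
step 2: e2 push(97) — stack <92,97>
step 3: e3 push(50) — stack <92,97,50>
step 4: e4 pop() → 50 — stack <92,97>
step 5: e5 pop() → 97 — stack <92>
step 6: e6 pop() → 92 — stack <>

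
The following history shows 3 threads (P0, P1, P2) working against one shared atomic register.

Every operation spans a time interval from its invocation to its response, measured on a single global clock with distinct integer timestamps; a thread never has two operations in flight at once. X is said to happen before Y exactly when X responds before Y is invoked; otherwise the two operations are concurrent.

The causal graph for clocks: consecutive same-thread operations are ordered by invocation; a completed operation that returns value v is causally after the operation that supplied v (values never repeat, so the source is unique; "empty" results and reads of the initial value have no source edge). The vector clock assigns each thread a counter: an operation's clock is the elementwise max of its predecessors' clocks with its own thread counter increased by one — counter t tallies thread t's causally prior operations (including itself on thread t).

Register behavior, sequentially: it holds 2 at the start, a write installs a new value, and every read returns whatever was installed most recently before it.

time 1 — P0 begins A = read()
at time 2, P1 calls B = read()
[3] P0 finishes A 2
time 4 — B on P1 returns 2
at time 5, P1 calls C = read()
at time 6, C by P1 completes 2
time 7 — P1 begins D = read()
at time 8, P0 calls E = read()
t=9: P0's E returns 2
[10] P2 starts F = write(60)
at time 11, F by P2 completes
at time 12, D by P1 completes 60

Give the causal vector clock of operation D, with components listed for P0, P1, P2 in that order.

(0, 3, 1)

no predecessors for F (invoked 10): P2 increments from zero → (0, 0, 1)
no predecessors for B (invoked 2): P1 increments from zero → (0, 1, 0)
no predecessors for A (invoked 1): P0 increments from zero → (1, 0, 0)
merge at C (invoked 5): VC(B)=(0, 1, 0), own-thread bump on P1 → (0, 2, 0)
merge at E (invoked 8): VC(A)=(1, 0, 0), own-thread bump on P0 → (2, 0, 0)
merge at D (invoked 7): VC(C)=(0, 2, 0), VC(F)=(0, 0, 1), own-thread bump on P1 → (0, 3, 1)
target: VC(D) = (0, 3, 1)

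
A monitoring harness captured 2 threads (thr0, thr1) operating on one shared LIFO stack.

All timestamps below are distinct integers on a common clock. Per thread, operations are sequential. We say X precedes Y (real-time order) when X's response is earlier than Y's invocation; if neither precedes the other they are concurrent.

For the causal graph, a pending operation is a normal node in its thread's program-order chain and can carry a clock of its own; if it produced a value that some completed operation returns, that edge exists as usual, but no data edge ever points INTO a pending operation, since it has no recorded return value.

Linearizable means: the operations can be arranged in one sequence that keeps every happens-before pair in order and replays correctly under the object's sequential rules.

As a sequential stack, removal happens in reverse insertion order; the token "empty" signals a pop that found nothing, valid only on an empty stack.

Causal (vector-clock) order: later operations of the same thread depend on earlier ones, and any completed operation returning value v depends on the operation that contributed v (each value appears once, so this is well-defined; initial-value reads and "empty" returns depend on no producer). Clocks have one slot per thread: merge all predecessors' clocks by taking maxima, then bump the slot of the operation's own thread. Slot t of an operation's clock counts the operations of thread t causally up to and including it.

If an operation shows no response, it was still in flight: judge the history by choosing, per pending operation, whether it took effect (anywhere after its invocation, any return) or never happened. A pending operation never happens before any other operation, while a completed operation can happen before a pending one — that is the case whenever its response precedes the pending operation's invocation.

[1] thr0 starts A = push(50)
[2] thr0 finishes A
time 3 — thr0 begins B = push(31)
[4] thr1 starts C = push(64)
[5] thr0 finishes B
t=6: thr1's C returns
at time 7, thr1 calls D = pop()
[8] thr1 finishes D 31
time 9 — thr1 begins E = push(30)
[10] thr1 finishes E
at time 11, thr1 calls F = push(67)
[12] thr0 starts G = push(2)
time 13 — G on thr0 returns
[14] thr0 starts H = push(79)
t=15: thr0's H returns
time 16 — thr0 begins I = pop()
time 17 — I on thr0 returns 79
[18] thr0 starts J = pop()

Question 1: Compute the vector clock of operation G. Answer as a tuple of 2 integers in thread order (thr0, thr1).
(3, 0)

invoked at 4, C has no predecessors; its own thr1 bump gives (0, 1)
invoked at 1, A has no predecessors; its own thr0 bump gives (1, 0)
VC(B, invoked at 3): max of VC(A)=(1, 0), then +1 on thread thr0 → (2, 0)
VC(G, invoked at 12): max of VC(B)=(2, 0), then +1 on thread thr0 → (3, 0)
VC(D, invoked at 7): max of VC(B)=(2, 0), VC(C)=(0, 1), then +1 on thread thr1 → (2, 2)
VC(H, invoked at 14): max of VC(G)=(3, 0), then +1 on thread thr0 → (4, 0)
VC(E, invoked at 9): max of VC(D)=(2, 2), then +1 on thread thr1 → (2, 3)
VC(I, invoked at 16): max of VC(H)=(4, 0), then +1 on thread thr0 → (5, 0)
VC(F, invoked at 11): max of VC(E)=(2, 3), then +1 on thread thr1 → (2, 4)
VC(J, invoked at 18): max of VC(I)=(5, 0), then +1 on thread thr0 → (6, 0)
target: VC(G) = (3, 0)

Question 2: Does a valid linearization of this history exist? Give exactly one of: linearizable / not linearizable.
linearizable

one valid linearization: A, C, B, D, E, F, G, H, I
step 1: A push(50) — stack <50>
step 2: C push(64) — stack <50,64>
step 3: B push(31) — stack <50,64,31>
step 4: D pop() → 31 — stack <50,64>
step 5: E push(30) — stack <50,64,30>
step 6: F push(67) (pending, included) — stack <50,64,30,67>
step 7: G push(2) — stack <50,64,30,67,2>
step 8: H push(79) — stack <50,64,30,67,2,79>
step 9: I pop() → 79 — stack <50,64,30,67,2>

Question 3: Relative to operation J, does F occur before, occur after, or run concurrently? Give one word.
concurrent

F spans [11,…), J spans [18,…)
the intervals overlap in both directions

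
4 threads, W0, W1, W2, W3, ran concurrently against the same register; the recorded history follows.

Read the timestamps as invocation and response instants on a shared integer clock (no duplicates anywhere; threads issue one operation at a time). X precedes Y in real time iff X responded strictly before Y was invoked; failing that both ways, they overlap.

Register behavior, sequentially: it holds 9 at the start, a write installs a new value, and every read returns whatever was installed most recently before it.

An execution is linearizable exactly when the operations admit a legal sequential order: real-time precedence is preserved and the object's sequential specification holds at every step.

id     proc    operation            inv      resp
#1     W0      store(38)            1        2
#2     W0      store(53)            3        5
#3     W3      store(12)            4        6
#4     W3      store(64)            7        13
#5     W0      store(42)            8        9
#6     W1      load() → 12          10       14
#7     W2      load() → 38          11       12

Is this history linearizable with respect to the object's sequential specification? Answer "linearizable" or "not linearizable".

not linearizable

cut after 11 events: linearizable; cut after 12 events (#7 responds, time 12): not linearizable
5 completed operations, 2 real-time-consistent orders — every register replay fails
every completion of the 2 pending operations (#4, #6) was checked; none linearizes
one such order, #1, #2, #3, #5, #7 (pending dropped), breaks at step 5 where #7 load() → 38 is illegal
one such order, #1, #3, #2, #5, #7 (pending dropped), breaks at step 5 where #7 load() → 38 is illegal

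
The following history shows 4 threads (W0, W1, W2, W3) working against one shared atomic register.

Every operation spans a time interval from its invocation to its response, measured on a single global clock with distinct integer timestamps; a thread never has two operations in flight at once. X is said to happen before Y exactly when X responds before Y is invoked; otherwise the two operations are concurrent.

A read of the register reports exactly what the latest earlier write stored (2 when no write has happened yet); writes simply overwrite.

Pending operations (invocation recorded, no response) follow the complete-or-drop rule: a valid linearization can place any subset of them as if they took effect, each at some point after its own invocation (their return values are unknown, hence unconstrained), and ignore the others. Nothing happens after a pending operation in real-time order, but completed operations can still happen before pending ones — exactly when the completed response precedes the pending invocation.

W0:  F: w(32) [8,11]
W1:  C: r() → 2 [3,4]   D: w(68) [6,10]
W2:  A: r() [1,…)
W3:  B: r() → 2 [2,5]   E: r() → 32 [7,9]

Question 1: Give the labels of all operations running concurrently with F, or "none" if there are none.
concurrent with F ([8,11]): every op whose interval crosses 8..11
A [1,…): concurrent
B [2,5]: before
C [3,4]: before
D [6,10]: concurrent
E [7,9]: concurrent

A, D, E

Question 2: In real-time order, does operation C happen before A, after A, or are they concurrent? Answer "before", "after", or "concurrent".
C spans [3,4], A spans [1,…)
the intervals overlap in both directions

concurrent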